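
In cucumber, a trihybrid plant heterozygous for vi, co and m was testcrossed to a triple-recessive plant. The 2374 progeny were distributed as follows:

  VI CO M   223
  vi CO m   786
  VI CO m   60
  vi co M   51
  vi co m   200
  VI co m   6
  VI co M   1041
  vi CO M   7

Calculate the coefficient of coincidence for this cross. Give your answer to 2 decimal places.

The two most frequent reciprocal classes, vi CO m and VI co M, are the parental types, so the F1 was vi CO m / VI co M.
The two rarest classes, vi CO M and VI co m, are the double crossovers. Comparing them with the parentals, only the m allele has switched, so m is the middle locus and the order is co – m – vi.
co–m: (423 + 13)/2374 = 0.1837; m–vi: (111 + 13)/2374 = 0.0522.
Expected DCO frequency = 0.1837 × 0.0522 ≈ 0.00959; observed = 13/2374 ≈ 0.00548.
Coefficient of coincidence = 0.00548/0.00959 ≈ 0.57.

0.57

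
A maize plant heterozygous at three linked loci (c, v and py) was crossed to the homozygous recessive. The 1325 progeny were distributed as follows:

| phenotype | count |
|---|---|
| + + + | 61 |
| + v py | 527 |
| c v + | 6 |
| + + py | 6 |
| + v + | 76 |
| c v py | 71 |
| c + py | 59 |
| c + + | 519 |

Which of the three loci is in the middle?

v

The two most frequent reciprocal classes, c + + and + v py, are the parental types, so the F1 was c + + / + v py.
The two rarest classes, c v + and + + py, are the double crossovers. Comparing them with the parentals, only the v allele has switched, so v is the middle locus and the order is c – v – py.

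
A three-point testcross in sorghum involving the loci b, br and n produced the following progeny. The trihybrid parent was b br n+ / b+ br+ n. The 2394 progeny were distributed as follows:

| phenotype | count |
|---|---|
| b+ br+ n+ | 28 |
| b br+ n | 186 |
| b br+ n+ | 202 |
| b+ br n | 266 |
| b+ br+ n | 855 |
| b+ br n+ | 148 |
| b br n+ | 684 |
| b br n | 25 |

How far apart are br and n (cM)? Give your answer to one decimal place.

21.8 cM

The two rarest classes, b br n and b+ br+ n+, are the double crossovers. Comparing them with the parentals, only the n allele has switched, so n is the middle locus and the order is br – n – b.
Crossovers in the br–n interval produce the single-crossover classes b br+ n+ and b+ br n (202 + 266 = 468) plus the double crossovers (53).
RF(br–n) = (468 + 53) / 2394 = 521/2394 = 0.2176 → 21.8 cM.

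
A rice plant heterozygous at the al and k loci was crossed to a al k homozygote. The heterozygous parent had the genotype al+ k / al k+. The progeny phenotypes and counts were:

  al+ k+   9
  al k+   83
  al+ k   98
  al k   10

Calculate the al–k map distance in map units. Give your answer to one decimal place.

9.5 map units

The recombinant classes are al+ k+ and al k: 9 + 10 = 19.
Recombination frequency = 19/200 = 0.0950 ≈ 9.5%, i.e. 9.5 map units.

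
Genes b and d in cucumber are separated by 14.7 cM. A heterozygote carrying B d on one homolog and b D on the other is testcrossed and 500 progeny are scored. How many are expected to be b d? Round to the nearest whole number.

A map distance of 14.7 cM corresponds to a recombination frequency of 0.147.
The F1 is B d / b D, so b d is a recombinant gamete class with expected frequency r/2 = 0.147/2 = 0.0735.
Expected number = 0.0735 × 500 = 36.75 ≈ 37.

37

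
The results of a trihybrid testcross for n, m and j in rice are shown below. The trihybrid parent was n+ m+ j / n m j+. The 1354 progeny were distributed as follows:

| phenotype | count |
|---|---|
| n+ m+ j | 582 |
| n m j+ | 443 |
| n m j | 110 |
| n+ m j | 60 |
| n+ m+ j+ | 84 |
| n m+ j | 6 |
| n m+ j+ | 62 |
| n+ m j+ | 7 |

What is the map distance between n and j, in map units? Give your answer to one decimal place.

15.3 map units

The two rarest classes, n m+ j and n+ m j+, are the double crossovers. Comparing them with the parentals, only the n allele has switched, so n is the middle locus and the order is m – n – j.
Crossovers in the n–j interval produce the single-crossover classes n+ m+ j+ and n m j (84 + 110 = 194) plus the double crossovers (13).
RF(n–j) = (194 + 13) / 1354 = 207/1354 = 0.1529 → 15.3 map units.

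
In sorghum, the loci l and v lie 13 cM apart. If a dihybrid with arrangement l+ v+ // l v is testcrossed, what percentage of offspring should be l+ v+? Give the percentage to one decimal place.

A map distance of 13 cM corresponds to a recombination frequency of 0.130.
The F1 is l+ v+ / l v, so l+ v+ is a parental gamete class with expected frequency (1 − r)/2 = 0.870/2 = 0.4350.
That is 0.4350 = 43.5% of the progeny.

43.5%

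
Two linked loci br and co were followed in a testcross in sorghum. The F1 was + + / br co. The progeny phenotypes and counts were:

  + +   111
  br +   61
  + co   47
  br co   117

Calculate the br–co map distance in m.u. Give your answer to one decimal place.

32.1 m.u.

The recombinant classes are + co and br +: 47 + 61 = 108.
Recombination frequency = 108/336 = 0.3214 ≈ 32.1%, i.e. 32.1 m.u.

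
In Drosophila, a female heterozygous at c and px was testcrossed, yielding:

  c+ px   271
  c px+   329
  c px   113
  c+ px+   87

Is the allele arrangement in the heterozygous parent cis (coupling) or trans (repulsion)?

The two most frequent classes are c+ px (271) and c px+ (329); these are the parental (non-recombinant) types.
So the F1 carried c+ px on one chromosome and c px+ on the other — the recessive alleles are on opposite chromosomes (trans / repulsion).

trans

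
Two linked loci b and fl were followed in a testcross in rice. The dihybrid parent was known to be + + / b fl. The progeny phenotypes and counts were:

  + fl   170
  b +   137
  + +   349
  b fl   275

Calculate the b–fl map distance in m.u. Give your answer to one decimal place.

The recombinant classes are + fl and b +: 170 + 137 = 307.
Recombination frequency = 307/931 = 0.3298 ≈ 33.0%, i.e. 33.0 m.u.

33.0 m.u.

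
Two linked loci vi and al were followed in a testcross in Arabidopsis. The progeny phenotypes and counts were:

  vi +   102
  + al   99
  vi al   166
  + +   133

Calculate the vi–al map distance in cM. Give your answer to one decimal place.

40.2 cM

The two most frequent classes, + + (133) and vi al (166), are the parental types, so the F1 was + + / vi al.
The recombinant classes are + al and vi +: 99 + 102 = 201.
Recombination frequency = 201/500 = 0.4020 ≈ 40.2%, i.e. 40.2 cM.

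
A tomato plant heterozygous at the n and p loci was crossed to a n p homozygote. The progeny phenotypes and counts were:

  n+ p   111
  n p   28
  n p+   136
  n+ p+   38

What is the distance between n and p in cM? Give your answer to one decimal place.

21.1 cM

The two most frequent classes, n+ p (111) and n p+ (136), are the parental types, so the F1 was n+ p / n p+.
The recombinant classes are n+ p+ and n p: 38 + 28 = 66.
Recombination frequency = 66/313 = 0.2109 ≈ 21.1%, i.e. 21.1 cM.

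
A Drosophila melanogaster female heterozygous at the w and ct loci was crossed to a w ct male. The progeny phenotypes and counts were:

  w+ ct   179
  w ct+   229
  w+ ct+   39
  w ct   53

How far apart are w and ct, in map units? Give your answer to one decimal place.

18.4 map units

The two most frequent classes, w+ ct (179) and w ct+ (229), are the parental types, so the F1 was w+ ct / w ct+.
The recombinant classes are w+ ct+ and w ct: 39 + 53 = 92.
Recombination frequency = 92/500 = 0.1840 ≈ 18.4%, i.e. 18.4 map units.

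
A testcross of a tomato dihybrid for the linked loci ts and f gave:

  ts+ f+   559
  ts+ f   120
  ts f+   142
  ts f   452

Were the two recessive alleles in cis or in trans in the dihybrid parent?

The two most frequent classes are ts+ f+ (559) and ts f (452); these are the parental (non-recombinant) types.
So the F1 carried ts+ f+ on one chromosome and ts f on the other — the recessive alleles are on the same chromosome (cis / coupling).

cis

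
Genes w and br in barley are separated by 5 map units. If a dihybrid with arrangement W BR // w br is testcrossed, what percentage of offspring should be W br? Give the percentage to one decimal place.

2.5%

A map distance of 5 map units corresponds to a recombination frequency of 0.050.
The F1 is W BR / w br, so W br is a recombinant gamete class with expected frequency r/2 = 0.050/2 = 0.0250.
That is 0.0250 = 2.5% of the progeny.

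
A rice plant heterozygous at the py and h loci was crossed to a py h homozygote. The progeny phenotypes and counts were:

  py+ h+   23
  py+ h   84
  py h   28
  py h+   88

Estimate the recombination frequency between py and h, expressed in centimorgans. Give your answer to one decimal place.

22.9 centimorgans

The two most frequent classes, py+ h (84) and py h+ (88), are the parental types, so the F1 was py+ h / py h+.
The recombinant classes are py+ h+ and py h: 23 + 28 = 51.
Recombination frequency = 51/223 = 0.2287 ≈ 22.9%, i.e. 22.9 centimorgans.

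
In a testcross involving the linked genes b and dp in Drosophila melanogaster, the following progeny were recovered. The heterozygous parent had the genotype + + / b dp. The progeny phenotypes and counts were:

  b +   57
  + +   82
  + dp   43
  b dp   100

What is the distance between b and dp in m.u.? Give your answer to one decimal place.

35.5 m.u.

The recombinant classes are + dp and b +: 43 + 57 = 100.
Recombination frequency = 100/282 = 0.3546 ≈ 35.5%, i.e. 35.5 m.u.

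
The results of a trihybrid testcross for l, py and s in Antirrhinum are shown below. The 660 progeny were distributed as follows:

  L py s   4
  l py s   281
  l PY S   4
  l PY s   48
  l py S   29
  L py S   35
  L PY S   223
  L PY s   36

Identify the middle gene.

The two most frequent reciprocal classes, L PY S and l py s, are the parental types, so the F1 was L PY S / l py s.
The two rarest classes, l PY S and L py s, are the double crossovers. Comparing them with the parentals, only the l allele has switched, so l is the middle locus and the order is s – l – py.

l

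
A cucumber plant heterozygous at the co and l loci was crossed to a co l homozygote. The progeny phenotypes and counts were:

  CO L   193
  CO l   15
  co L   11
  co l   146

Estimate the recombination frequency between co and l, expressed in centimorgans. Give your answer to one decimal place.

7.1 centimorgans

The two most frequent classes, CO L (193) and co l (146), are the parental types, so the F1 was CO L / co l.
The recombinant classes are CO l and co L: 15 + 11 = 26.
Recombination frequency = 26/365 = 0.0712 ≈ 7.1%, i.e. 7.1 centimorgans.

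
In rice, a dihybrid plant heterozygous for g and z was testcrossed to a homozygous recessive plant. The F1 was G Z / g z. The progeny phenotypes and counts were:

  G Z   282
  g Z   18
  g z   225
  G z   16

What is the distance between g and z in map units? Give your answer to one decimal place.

6.3 map units

The recombinant classes are G z and g Z: 16 + 18 = 34.
Recombination frequency = 34/541 = 0.0628 ≈ 6.3%, i.e. 6.3 map units.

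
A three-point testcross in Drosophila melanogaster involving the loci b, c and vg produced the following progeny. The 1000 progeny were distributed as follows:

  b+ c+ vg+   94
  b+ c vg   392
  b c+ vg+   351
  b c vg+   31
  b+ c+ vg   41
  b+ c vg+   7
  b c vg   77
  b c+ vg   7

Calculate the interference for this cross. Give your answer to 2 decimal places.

The two most frequent reciprocal classes, b c+ vg+ and b+ c vg, are the parental types, so the F1 was b c+ vg+ / b+ c vg.
The two rarest classes, b c+ vg and b+ c vg+, are the double crossovers. Comparing them with the parentals, only the vg allele has switched, so vg is the middle locus and the order is c – vg – b.
c–vg: (72 + 14)/1000 = 0.0860; vg–b: (171 + 14)/1000 = 0.1850.
Expected DCO frequency = 0.0860 × 0.1850 ≈ 0.01591; observed = 14/1000 ≈ 0.01400.
Coefficient of coincidence = 0.01400/0.01591 ≈ 0.88; interference = 1 − 0.88 = 0.12.

0.12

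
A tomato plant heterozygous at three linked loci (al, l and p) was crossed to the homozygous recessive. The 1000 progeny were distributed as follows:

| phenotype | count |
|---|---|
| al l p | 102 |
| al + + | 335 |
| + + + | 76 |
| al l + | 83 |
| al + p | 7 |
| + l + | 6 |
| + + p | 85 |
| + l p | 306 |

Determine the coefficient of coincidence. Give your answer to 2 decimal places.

0.38

The two most frequent reciprocal classes, al + + and + l p, are the parental types, so the F1 was al + + / + l p.
The two rarest classes, al + p and + l +, are the double crossovers. Comparing them with the parentals, only the p allele has switched, so p is the middle locus and the order is al – p – l.
al–p: (178 + 13)/1000 = 0.1910; p–l: (168 + 13)/1000 = 0.1810.
Expected DCO frequency = 0.1910 × 0.1810 ≈ 0.03457; observed = 13/1000 ≈ 0.01300.
Coefficient of coincidence = 0.01300/0.03457 ≈ 0.38.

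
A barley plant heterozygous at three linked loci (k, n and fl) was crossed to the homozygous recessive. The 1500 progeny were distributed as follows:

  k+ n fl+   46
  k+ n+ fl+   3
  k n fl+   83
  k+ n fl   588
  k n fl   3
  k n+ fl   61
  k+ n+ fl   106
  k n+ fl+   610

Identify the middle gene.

The two most frequent reciprocal classes, k+ n fl and k n+ fl+, are the parental types, so the F1 was k+ n fl / k n+ fl+.
The two rarest classes, k n fl and k+ n+ fl+, are the double crossovers. Comparing them with the parentals, only the k allele has switched, so k is the middle locus and the order is fl – k – n.

k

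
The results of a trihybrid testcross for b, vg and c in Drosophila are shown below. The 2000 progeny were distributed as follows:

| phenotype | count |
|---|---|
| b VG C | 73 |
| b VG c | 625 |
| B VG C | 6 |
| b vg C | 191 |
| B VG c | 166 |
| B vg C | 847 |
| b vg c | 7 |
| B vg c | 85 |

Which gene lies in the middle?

vg

The two most frequent reciprocal classes, b VG c and B vg C, are the parental types, so the F1 was b VG c / B vg C.
The two rarest classes, b vg c and B VG C, are the double crossovers. Comparing them with the parentals, only the vg allele has switched, so vg is the middle locus and the order is b – vg – c.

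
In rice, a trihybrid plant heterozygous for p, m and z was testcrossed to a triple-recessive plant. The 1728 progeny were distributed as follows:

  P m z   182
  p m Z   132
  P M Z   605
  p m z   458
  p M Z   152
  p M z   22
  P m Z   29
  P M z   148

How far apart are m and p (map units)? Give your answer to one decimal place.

22.3 map units

The two most frequent reciprocal classes, p m z and P M Z, are the parental types, so the F1 was p m z / P M Z.
The two rarest classes, p M z and P m Z, are the double crossovers. Comparing them with the parentals, only the m allele has switched, so m is the middle locus and the order is p – m – z.
Crossovers in the p–m interval produce the single-crossover classes P m z and p M Z (182 + 152 = 334) plus the double crossovers (51).
RF(p–m) = (334 + 51) / 1728 = 385/1728 = 0.2228 → 22.3 map units.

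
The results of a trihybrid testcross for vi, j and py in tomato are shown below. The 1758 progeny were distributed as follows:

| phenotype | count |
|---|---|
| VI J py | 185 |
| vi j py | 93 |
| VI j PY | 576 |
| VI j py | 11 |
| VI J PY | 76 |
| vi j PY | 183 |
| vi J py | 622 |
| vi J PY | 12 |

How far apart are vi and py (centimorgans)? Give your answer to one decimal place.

The two most frequent reciprocal classes, VI j PY and vi J py, are the parental types, so the F1 was VI j PY / vi J py.
The two rarest classes, VI j py and vi J PY, are the double crossovers. Comparing them with the parentals, only the py allele has switched, so py is the middle locus and the order is j – py – vi.
Crossovers in the py–vi interval produce the single-crossover classes vi j PY and VI J py (183 + 185 = 368) plus the double crossovers (23).
RF(py–vi) = (368 + 23) / 1758 = 391/1758 = 0.2224 → 22.2 centimorgans.

22.2 centimorgans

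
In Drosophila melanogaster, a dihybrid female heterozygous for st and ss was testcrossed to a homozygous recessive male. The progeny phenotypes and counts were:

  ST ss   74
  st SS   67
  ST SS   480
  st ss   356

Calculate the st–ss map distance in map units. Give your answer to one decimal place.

14.4 map units

The two most frequent classes, ST SS (480) and st ss (356), are the parental types, so the F1 was ST SS / st ss.
The recombinant classes are ST ss and st SS: 74 + 67 = 141.
Recombination frequency = 141/977 = 0.1443 ≈ 14.4%, i.e. 14.4 map units.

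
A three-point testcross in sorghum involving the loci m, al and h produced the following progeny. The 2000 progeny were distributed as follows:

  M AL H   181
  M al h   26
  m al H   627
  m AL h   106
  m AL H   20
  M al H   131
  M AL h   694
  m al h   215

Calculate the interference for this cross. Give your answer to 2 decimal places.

The two most frequent reciprocal classes, M AL h and m al H, are the parental types, so the F1 was M AL h / m al H.
The two rarest classes, M al h and m AL H, are the double crossovers. Comparing them with the parentals, only the al allele has switched, so al is the middle locus and the order is m – al – h.
m–al: (237 + 46)/2000 = 0.1415; al–h: (396 + 46)/2000 = 0.2210.
Expected DCO frequency = 0.1415 × 0.2210 ≈ 0.03127; observed = 46/2000 ≈ 0.02300.
Coefficient of coincidence = 0.02300/0.03127 ≈ 0.74; interference = 1 − 0.74 = 0.26.

0.26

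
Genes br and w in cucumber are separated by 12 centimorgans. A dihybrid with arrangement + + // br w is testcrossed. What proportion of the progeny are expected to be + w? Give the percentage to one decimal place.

A map distance of 12 centimorgans corresponds to a recombination frequency of 0.120.
The F1 is + + / br w, so + w is a recombinant gamete class with expected frequency r/2 = 0.120/2 = 0.0600.
That is 0.0600 = 6.0% of the progeny.

6.0%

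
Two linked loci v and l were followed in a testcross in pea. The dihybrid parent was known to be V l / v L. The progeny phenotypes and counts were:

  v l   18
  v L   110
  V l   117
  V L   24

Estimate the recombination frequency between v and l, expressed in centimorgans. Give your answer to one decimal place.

The recombinant classes are V L and v l: 24 + 18 = 42.
Recombination frequency = 42/269 = 0.1561 ≈ 15.6%, i.e. 15.6 centimorgans.

15.6 centimorgans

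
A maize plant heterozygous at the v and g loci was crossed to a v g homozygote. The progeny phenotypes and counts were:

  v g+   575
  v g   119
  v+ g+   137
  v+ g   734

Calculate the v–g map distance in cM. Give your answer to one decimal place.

The two most frequent classes, v+ g (734) and v g+ (575), are the parental types, so the F1 was v+ g / v g+.
The recombinant classes are v+ g+ and v g: 137 + 119 = 256.
Recombination frequency = 256/1565 = 0.1636 ≈ 16.4%, i.e. 16.4 cM.

16.4 cM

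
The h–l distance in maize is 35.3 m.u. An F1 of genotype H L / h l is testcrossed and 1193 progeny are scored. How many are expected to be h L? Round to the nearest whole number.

211

A map distance of 35.3 m.u. corresponds to a recombination frequency of 0.353.
The F1 is H L / h l, so h L is a recombinant gamete class with expected frequency r/2 = 0.353/2 = 0.1765.
Expected number = 0.1765 × 1193 = 210.56 ≈ 211.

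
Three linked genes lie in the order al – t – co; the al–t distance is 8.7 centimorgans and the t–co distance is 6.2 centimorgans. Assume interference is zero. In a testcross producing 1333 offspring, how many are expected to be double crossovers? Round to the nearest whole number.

7

Map distances give recombination frequencies of 0.087 and 0.062 for the two intervals.
With no interference, expected double-crossover frequency = 0.087 × 0.062 = 0.00539.
Expected number = 0.00539 × 1333 = 7.19 ≈ 7.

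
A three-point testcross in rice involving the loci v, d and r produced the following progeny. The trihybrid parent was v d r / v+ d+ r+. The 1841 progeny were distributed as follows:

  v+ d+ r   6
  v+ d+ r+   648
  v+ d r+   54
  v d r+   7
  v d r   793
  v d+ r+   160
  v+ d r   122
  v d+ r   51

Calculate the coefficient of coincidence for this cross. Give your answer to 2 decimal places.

0.69

The two rarest classes, v d r+ and v+ d+ r, are the double crossovers. Comparing them with the parentals, only the r allele has switched, so r is the middle locus and the order is v – r – d.
v–r: (282 + 13)/1841 = 0.1602; r–d: (105 + 13)/1841 = 0.0641.
Expected DCO frequency = 0.1602 × 0.0641 ≈ 0.01027; observed = 13/1841 ≈ 0.00706.
Coefficient of coincidence = 0.00706/0.01027 ≈ 0.69.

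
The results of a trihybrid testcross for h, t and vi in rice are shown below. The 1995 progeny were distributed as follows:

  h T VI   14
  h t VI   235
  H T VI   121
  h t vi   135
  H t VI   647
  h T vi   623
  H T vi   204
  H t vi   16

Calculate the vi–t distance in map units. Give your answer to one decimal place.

The two most frequent reciprocal classes, H t VI and h T vi, are the parental types, so the F1 was H t VI / h T vi.
The two rarest classes, H t vi and h T VI, are the double crossovers. Comparing them with the parentals, only the vi allele has switched, so vi is the middle locus and the order is h – vi – t.
Crossovers in the vi–t interval produce the single-crossover classes H T VI and h t vi (121 + 135 = 256) plus the double crossovers (30).
RF(vi–t) = (256 + 30) / 1995 = 286/1995 = 0.1434 → 14.3 map units.

14.3 map units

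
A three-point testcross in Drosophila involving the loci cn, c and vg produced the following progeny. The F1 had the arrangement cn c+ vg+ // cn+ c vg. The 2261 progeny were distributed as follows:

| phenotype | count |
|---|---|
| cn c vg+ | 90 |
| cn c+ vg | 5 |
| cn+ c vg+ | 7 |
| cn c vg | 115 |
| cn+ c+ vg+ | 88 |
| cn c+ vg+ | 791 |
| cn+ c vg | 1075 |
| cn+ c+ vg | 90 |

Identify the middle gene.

vg

The two rarest classes, cn c+ vg and cn+ c vg+, are the double crossovers. Comparing them with the parentals, only the vg allele has switched, so vg is the middle locus and the order is c – vg – cn.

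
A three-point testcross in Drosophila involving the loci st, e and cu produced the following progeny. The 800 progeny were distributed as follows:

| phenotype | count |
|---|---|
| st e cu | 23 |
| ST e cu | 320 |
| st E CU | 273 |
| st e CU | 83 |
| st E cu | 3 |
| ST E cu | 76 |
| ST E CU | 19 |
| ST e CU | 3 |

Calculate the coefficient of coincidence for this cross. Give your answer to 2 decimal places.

The two most frequent reciprocal classes, st E CU and ST e cu, are the parental types, so the F1 was st E CU / ST e cu.
The two rarest classes, st E cu and ST e CU, are the double crossovers. Comparing them with the parentals, only the cu allele has switched, so cu is the middle locus and the order is e – cu – st.
e–cu: (159 + 6)/800 = 0.2062; cu–st: (42 + 6)/800 = 0.0600.
Expected DCO frequency = 0.2062 × 0.0600 ≈ 0.01237; observed = 6/800 ≈ 0.00750.
Coefficient of coincidence = 0.00750/0.01237 ≈ 0.61.

0.61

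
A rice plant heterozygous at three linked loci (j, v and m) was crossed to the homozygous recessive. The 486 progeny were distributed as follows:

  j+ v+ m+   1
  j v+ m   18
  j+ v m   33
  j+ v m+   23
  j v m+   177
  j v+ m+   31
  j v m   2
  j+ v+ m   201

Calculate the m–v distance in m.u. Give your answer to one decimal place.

The two most frequent reciprocal classes, j v m+ and j+ v+ m, are the parental types, so the F1 was j v m+ / j+ v+ m.
The two rarest classes, j v m and j+ v+ m+, are the double crossovers. Comparing them with the parentals, only the m allele has switched, so m is the middle locus and the order is v – m – j.
Crossovers in the v–m interval produce the single-crossover classes j v+ m+ and j+ v m (31 + 33 = 64) plus the double crossovers (3).
RF(v–m) = (64 + 3) / 486 = 67/486 = 0.1379 → 13.8 m.u.

13.8 m.u.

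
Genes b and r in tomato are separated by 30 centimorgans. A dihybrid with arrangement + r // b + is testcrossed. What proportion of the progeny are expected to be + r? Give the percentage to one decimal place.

A map distance of 30 centimorgans corresponds to a recombination frequency of 0.300.
The F1 is + r / b +, so + r is a parental gamete class with expected frequency (1 − r)/2 = 0.700/2 = 0.3500.
That is 0.3500 = 35.0% of the progeny.

35.0%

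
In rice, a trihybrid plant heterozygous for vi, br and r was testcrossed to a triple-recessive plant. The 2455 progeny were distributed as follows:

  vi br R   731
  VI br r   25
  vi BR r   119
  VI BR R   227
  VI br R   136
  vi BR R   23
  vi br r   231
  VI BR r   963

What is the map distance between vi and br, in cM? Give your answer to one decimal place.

12.3 cM

The two most frequent reciprocal classes, vi br R and VI BR r, are the parental types, so the F1 was vi br R / VI BR r.
The two rarest classes, vi BR R and VI br r, are the double crossovers. Comparing them with the parentals, only the br allele has switched, so br is the middle locus and the order is r – br – vi.
Crossovers in the br–vi interval produce the single-crossover classes VI br R and vi BR r (136 + 119 = 255) plus the double crossovers (48).
RF(br–vi) = (255 + 48) / 2455 = 303/2455 = 0.1234 → 12.3 cM.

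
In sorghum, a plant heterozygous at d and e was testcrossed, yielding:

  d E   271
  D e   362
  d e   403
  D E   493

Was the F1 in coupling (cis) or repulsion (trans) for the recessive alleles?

The two most frequent classes are D E (493) and d e (403); these are the parental (non-recombinant) types.
So the F1 carried D E on one chromosome and d e on the other — the recessive alleles are on the same chromosome (cis / coupling).

cis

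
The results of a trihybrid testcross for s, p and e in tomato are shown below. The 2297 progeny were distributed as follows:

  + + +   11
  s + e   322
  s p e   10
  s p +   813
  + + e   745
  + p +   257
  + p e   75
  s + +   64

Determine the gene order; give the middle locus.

The two most frequent reciprocal classes, + + e and s p +, are the parental types, so the F1 was + + e / s p +.
The two rarest classes, + + + and s p e, are the double crossovers. Comparing them with the parentals, only the e allele has switched, so e is the middle locus and the order is s – e – p.

e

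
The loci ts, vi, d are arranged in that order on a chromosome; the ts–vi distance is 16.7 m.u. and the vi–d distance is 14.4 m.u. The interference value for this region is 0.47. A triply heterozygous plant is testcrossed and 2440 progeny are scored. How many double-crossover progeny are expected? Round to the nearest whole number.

31

Map distances give recombination frequencies of 0.167 and 0.144 for the two intervals.
With interference 0.47 (so coincidence = 0.53), expected double-crossover frequency = 0.167 × 0.144 × 0.53 = 0.01275.
Expected number = 0.01275 × 2440 = 31.10 ≈ 31.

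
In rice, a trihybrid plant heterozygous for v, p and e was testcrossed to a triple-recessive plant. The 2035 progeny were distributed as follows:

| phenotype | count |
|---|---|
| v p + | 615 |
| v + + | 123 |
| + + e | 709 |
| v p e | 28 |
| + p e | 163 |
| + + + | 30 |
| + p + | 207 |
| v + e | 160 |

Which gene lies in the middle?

The two most frequent reciprocal classes, + + e and v p +, are the parental types, so the F1 was + + e / v p +.
The two rarest classes, + + + and v p e, are the double crossovers. Comparing them with the parentals, only the e allele has switched, so e is the middle locus and the order is v – e – p.

e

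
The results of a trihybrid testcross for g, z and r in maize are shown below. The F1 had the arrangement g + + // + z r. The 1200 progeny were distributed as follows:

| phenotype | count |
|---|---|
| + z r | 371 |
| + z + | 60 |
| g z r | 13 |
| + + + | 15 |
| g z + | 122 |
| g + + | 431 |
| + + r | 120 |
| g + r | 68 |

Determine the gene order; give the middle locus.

g

The two rarest classes, + + + and g z r, are the double crossovers. Comparing them with the parentals, only the g allele has switched, so g is the middle locus and the order is z – g – r.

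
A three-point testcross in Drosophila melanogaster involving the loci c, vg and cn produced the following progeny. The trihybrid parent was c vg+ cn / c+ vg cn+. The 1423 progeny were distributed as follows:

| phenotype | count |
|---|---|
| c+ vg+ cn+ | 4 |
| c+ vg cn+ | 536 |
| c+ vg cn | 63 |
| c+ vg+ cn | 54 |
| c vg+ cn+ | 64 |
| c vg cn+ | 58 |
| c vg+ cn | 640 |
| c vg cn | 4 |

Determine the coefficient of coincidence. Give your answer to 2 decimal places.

0.70

The two rarest classes, c vg cn and c+ vg+ cn+, are the double crossovers. Comparing them with the parentals, only the vg allele has switched, so vg is the middle locus and the order is c – vg – cn.
c–vg: (112 + 8)/1423 = 0.0843; vg–cn: (127 + 8)/1423 = 0.0949.
Expected DCO frequency = 0.0843 × 0.0949 ≈ 0.00800; observed = 8/1423 ≈ 0.00562.
Coefficient of coincidence = 0.00562/0.00800 ≈ 0.70.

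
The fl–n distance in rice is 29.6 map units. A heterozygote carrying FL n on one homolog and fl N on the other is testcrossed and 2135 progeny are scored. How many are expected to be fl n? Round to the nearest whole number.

316

A map distance of 29.6 map units corresponds to a recombination frequency of 0.296.
The F1 is FL n / fl N, so fl n is a recombinant gamete class with expected frequency r/2 = 0.296/2 = 0.1480.
Expected number = 0.1480 × 2135 = 315.98 ≈ 316.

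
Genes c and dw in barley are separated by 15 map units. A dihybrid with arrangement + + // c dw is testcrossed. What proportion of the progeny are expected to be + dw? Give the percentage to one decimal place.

7.5%

A map distance of 15 map units corresponds to a recombination frequency of 0.150.
The F1 is + + / c dw, so + dw is a recombinant gamete class with expected frequency r/2 = 0.150/2 = 0.0750.
That is 0.0750 = 7.5% of the progeny.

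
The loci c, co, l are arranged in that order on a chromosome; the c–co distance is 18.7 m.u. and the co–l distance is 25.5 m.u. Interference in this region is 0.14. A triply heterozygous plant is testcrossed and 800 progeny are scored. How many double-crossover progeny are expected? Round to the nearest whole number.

33

Map distances give recombination frequencies of 0.187 and 0.255 for the two intervals.
With interference 0.14 (so coincidence = 0.86), expected double-crossover frequency = 0.187 × 0.255 × 0.86 = 0.04101.
Expected number = 0.04101 × 800 = 32.81 ≈ 33.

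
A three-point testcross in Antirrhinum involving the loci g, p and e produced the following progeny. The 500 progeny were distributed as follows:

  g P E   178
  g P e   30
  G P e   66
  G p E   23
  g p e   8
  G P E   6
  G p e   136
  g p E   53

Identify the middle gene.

The two most frequent reciprocal classes, g P E and G p e, are the parental types, so the F1 was g P E / G p e.
The two rarest classes, G P E and g p e, are the double crossovers. Comparing them with the parentals, only the g allele has switched, so g is the middle locus and the order is e – g – p.

g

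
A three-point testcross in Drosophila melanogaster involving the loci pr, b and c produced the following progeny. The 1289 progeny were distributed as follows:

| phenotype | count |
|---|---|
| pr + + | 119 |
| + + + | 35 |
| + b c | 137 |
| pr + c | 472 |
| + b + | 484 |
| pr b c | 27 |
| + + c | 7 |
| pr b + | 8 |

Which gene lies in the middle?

The two most frequent reciprocal classes, pr + c and + b +, are the parental types, so the F1 was pr + c / + b +.
The two rarest classes, + + c and pr b +, are the double crossovers. Comparing them with the parentals, only the pr allele has switched, so pr is the middle locus and the order is c – pr – b.

pr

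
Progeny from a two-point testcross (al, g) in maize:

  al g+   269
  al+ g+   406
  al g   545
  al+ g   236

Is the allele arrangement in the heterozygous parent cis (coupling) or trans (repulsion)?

cis

The two most frequent classes are al+ g+ (406) and al g (545); these are the parental (non-recombinant) types.
So the F1 carried al+ g+ on one chromosome and al g on the other — the recessive alleles are on the same chromosome (cis / coupling).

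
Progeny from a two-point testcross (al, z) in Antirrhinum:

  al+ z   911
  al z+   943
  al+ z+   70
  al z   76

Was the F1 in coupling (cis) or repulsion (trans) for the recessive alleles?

trans

The two most frequent classes are al+ z (911) and al z+ (943); these are the parental (non-recombinant) types.
So the F1 carried al+ z on one chromosome and al z+ on the other — the recessive alleles are on opposite chromosomes (trans / repulsion).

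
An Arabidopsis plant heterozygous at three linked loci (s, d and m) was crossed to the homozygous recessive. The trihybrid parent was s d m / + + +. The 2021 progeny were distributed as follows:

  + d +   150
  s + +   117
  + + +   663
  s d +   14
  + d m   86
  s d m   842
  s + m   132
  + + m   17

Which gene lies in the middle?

m

The two rarest classes, s d + and + + m, are the double crossovers. Comparing them with the parentals, only the m allele has switched, so m is the middle locus and the order is d – m – s.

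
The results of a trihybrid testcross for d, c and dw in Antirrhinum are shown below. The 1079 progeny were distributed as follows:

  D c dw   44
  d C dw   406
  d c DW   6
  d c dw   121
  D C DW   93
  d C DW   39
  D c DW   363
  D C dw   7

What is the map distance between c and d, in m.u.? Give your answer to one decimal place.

21.0 m.u.

The two most frequent reciprocal classes, d C dw and D c DW, are the parental types, so the F1 was d C dw / D c DW.
The two rarest classes, D C dw and d c DW, are the double crossovers. Comparing them with the parentals, only the d allele has switched, so d is the middle locus and the order is dw – d – c.
Crossovers in the d–c interval produce the single-crossover classes d c dw and D C DW (121 + 93 = 214) plus the double crossovers (13).
RF(d–c) = (214 + 13) / 1079 = 227/1079 = 0.2104 → 21.0 m.u.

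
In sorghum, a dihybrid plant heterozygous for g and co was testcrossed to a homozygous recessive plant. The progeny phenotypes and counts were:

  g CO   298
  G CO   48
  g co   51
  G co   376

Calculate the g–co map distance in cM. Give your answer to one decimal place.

The two most frequent classes, G co (376) and g CO (298), are the parental types, so the F1 was G co / g CO.
The recombinant classes are G CO and g co: 48 + 51 = 99.
Recombination frequency = 99/773 = 0.1281 ≈ 12.8%, i.e. 12.8 cM.

12.8 cM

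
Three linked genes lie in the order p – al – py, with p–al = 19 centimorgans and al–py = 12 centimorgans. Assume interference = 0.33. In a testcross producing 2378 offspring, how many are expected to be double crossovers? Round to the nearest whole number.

36

Map distances give recombination frequencies of 0.190 and 0.120 for the two intervals.
With interference 0.33 (so coincidence = 0.67), expected double-crossover frequency = 0.190 × 0.120 × 0.67 = 0.01528.
Expected number = 0.01528 × 2378 = 36.33 ≈ 36.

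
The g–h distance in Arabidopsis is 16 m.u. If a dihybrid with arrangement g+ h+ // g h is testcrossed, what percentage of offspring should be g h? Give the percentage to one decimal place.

42.0%

A map distance of 16 m.u. corresponds to a recombination frequency of 0.160.
The F1 is g+ h+ / g h, so g h is a parental gamete class with expected frequency (1 − r)/2 = 0.840/2 = 0.4200.
That is 0.4200 = 42.0% of the progeny.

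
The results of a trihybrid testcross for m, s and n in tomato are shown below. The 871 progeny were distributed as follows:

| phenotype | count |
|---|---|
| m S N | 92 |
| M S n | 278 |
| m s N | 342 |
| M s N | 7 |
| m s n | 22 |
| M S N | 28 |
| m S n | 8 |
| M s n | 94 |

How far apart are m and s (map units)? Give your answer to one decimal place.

23.1 map units

The two most frequent reciprocal classes, m s N and M S n, are the parental types, so the F1 was m s N / M S n.
The two rarest classes, M s N and m S n, are the double crossovers. Comparing them with the parentals, only the m allele has switched, so m is the middle locus and the order is n – m – s.
Crossovers in the m–s interval produce the single-crossover classes m S N and M s n (92 + 94 = 186) plus the double crossovers (15).
RF(m–s) = (186 + 15) / 871 = 201/871 = 0.2308 → 23.1 map units.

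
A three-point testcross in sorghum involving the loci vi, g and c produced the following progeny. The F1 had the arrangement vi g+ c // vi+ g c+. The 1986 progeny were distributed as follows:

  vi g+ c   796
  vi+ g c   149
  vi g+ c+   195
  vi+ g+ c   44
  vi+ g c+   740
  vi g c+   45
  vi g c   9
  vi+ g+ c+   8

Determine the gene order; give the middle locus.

The two rarest classes, vi g c and vi+ g+ c+, are the double crossovers. Comparing them with the parentals, only the g allele has switched, so g is the middle locus and the order is c – g – vi.

g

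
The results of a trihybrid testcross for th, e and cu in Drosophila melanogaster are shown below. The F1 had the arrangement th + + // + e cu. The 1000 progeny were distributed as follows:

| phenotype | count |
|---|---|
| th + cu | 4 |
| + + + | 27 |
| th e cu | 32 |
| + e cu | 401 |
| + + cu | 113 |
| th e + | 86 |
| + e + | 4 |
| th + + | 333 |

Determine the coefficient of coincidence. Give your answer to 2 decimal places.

0.58

The two rarest classes, th + cu and + e +, are the double crossovers. Comparing them with the parentals, only the cu allele has switched, so cu is the middle locus and the order is e – cu – th.
e–cu: (199 + 8)/1000 = 0.2070; cu–th: (59 + 8)/1000 = 0.0670.
Expected DCO frequency = 0.2070 × 0.0670 ≈ 0.01387; observed = 8/1000 ≈ 0.00800.
Coefficient of coincidence = 0.00800/0.01387 ≈ 0.58.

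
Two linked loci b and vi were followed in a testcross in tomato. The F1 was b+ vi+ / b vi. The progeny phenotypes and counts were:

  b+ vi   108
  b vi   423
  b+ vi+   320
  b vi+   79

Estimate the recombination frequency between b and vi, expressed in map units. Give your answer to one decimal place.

20.1 map units

The recombinant classes are b+ vi and b vi+: 108 + 79 = 187.
Recombination frequency = 187/930 = 0.2011 ≈ 20.1%, i.e. 20.1 map units.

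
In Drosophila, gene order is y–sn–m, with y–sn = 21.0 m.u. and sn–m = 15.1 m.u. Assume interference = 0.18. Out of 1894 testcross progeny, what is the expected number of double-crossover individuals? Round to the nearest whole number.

Map distances give recombination frequencies of 0.210 and 0.151 for the two intervals.
With interference 0.18 (so coincidence = 0.82), expected double-crossover frequency = 0.210 × 0.151 × 0.82 = 0.02600.
Expected number = 0.02600 × 1894 = 49.25 ≈ 49.

49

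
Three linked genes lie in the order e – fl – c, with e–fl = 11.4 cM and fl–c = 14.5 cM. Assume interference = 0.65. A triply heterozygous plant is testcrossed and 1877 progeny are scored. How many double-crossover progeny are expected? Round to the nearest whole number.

Map distances give recombination frequencies of 0.114 and 0.145 for the two intervals.
With interference 0.65 (so coincidence = 0.35), expected double-crossover frequency = 0.114 × 0.145 × 0.35 = 0.00579.
Expected number = 0.00579 × 1877 = 10.86 ≈ 11.

11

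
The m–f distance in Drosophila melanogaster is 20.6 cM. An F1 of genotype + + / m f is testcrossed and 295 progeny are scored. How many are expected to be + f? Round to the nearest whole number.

30

A map distance of 20.6 cM corresponds to a recombination frequency of 0.206.
The F1 is + + / m f, so + f is a recombinant gamete class with expected frequency r/2 = 0.206/2 = 0.1030.
Expected number = 0.1030 × 295 = 30.39 ≈ 30.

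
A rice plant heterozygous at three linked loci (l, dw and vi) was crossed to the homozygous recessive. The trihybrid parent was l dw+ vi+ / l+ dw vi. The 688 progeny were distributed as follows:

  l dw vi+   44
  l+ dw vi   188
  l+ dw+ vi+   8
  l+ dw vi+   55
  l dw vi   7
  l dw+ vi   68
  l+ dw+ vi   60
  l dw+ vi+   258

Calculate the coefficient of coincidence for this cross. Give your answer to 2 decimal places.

The two rarest classes, l+ dw+ vi+ and l dw vi, are the double crossovers. Comparing them with the parentals, only the l allele has switched, so l is the middle locus and the order is dw – l – vi.
dw–l: (104 + 15)/688 = 0.1730; l–vi: (123 + 15)/688 = 0.2006.
Expected DCO frequency = 0.1730 × 0.2006 ≈ 0.03470; observed = 15/688 ≈ 0.02180.
Coefficient of coincidence = 0.02180/0.03470 ≈ 0.63.

0.63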